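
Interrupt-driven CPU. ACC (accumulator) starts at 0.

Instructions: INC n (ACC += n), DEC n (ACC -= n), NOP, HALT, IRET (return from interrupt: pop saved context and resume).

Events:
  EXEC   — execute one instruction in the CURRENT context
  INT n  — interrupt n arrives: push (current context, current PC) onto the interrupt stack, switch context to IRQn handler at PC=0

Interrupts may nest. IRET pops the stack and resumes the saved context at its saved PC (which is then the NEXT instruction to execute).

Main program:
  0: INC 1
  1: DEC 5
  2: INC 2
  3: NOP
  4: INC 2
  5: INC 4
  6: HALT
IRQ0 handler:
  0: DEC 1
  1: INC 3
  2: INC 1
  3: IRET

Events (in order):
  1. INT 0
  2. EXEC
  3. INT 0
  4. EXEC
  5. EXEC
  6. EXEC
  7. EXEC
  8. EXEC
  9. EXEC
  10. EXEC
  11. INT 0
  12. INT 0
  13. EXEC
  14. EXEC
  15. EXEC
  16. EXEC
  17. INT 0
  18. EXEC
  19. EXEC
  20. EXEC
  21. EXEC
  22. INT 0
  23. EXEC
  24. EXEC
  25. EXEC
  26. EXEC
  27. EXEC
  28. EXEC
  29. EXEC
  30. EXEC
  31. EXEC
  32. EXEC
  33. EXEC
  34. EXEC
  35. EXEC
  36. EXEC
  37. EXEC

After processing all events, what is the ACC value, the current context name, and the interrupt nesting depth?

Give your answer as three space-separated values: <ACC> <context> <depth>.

Answer: 22 MAIN 0

Derivation:
Event 1 (INT 0): INT 0 arrives: push (MAIN, PC=0), enter IRQ0 at PC=0 (depth now 1)
Event 2 (EXEC): [IRQ0] PC=0: DEC 1 -> ACC=-1
Event 3 (INT 0): INT 0 arrives: push (IRQ0, PC=1), enter IRQ0 at PC=0 (depth now 2)
Event 4 (EXEC): [IRQ0] PC=0: DEC 1 -> ACC=-2
Event 5 (EXEC): [IRQ0] PC=1: INC 3 -> ACC=1
Event 6 (EXEC): [IRQ0] PC=2: INC 1 -> ACC=2
Event 7 (EXEC): [IRQ0] PC=3: IRET -> resume IRQ0 at PC=1 (depth now 1)
Event 8 (EXEC): [IRQ0] PC=1: INC 3 -> ACC=5
Event 9 (EXEC): [IRQ0] PC=2: INC 1 -> ACC=6
Event 10 (EXEC): [IRQ0] PC=3: IRET -> resume MAIN at PC=0 (depth now 0)
Event 11 (INT 0): INT 0 arrives: push (MAIN, PC=0), enter IRQ0 at PC=0 (depth now 1)
Event 12 (INT 0): INT 0 arrives: push (IRQ0, PC=0), enter IRQ0 at PC=0 (depth now 2)
Event 13 (EXEC): [IRQ0] PC=0: DEC 1 -> ACC=5
Event 14 (EXEC): [IRQ0] PC=1: INC 3 -> ACC=8
Event 15 (EXEC): [IRQ0] PC=2: INC 1 -> ACC=9
Event 16 (EXEC): [IRQ0] PC=3: IRET -> resume IRQ0 at PC=0 (depth now 1)
Event 17 (INT 0): INT 0 arrives: push (IRQ0, PC=0), enter IRQ0 at PC=0 (depth now 2)
Event 18 (EXEC): [IRQ0] PC=0: DEC 1 -> ACC=8
Event 19 (EXEC): [IRQ0] PC=1: INC 3 -> ACC=11
Event 20 (EXEC): [IRQ0] PC=2: INC 1 -> ACC=12
Event 21 (EXEC): [IRQ0] PC=3: IRET -> resume IRQ0 at PC=0 (depth now 1)
Event 22 (INT 0): INT 0 arrives: push (IRQ0, PC=0), enter IRQ0 at PC=0 (depth now 2)
Event 23 (EXEC): [IRQ0] PC=0: DEC 1 -> ACC=11
Event 24 (EXEC): [IRQ0] PC=1: INC 3 -> ACC=14
Event 25 (EXEC): [IRQ0] PC=2: INC 1 -> ACC=15
Event 26 (EXEC): [IRQ0] PC=3: IRET -> resume IRQ0 at PC=0 (depth now 1)
Event 27 (EXEC): [IRQ0] PC=0: DEC 1 -> ACC=14
Event 28 (EXEC): [IRQ0] PC=1: INC 3 -> ACC=17
Event 29 (EXEC): [IRQ0] PC=2: INC 1 -> ACC=18
Event 30 (EXEC): [IRQ0] PC=3: IRET -> resume MAIN at PC=0 (depth now 0)
Event 31 (EXEC): [MAIN] PC=0: INC 1 -> ACC=19
Event 32 (EXEC): [MAIN] PC=1: DEC 5 -> ACC=14
Event 33 (EXEC): [MAIN] PC=2: INC 2 -> ACC=16
Event 34 (EXEC): [MAIN] PC=3: NOP
Event 35 (EXEC): [MAIN] PC=4: INC 2 -> ACC=18
Event 36 (EXEC): [MAIN] PC=5: INC 4 -> ACC=22
Event 37 (EXEC): [MAIN] PC=6: HALT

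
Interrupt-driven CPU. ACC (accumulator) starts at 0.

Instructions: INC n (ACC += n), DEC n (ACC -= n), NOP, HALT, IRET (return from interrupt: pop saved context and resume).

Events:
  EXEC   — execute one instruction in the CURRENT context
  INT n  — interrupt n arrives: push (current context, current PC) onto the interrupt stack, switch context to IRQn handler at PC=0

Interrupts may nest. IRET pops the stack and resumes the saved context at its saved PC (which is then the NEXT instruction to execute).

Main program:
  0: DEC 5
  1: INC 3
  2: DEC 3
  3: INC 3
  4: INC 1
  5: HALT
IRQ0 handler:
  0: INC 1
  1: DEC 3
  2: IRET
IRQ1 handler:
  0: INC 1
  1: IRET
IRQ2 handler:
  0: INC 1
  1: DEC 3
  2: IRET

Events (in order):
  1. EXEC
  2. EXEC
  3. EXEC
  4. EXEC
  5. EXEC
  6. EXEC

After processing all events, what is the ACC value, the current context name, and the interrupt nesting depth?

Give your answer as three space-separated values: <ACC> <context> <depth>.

Answer: -1 MAIN 0

Derivation:
Event 1 (EXEC): [MAIN] PC=0: DEC 5 -> ACC=-5
Event 2 (EXEC): [MAIN] PC=1: INC 3 -> ACC=-2
Event 3 (EXEC): [MAIN] PC=2: DEC 3 -> ACC=-5
Event 4 (EXEC): [MAIN] PC=3: INC 3 -> ACC=-2
Event 5 (EXEC): [MAIN] PC=4: INC 1 -> ACC=-1
Event 6 (EXEC): [MAIN] PC=5: HALT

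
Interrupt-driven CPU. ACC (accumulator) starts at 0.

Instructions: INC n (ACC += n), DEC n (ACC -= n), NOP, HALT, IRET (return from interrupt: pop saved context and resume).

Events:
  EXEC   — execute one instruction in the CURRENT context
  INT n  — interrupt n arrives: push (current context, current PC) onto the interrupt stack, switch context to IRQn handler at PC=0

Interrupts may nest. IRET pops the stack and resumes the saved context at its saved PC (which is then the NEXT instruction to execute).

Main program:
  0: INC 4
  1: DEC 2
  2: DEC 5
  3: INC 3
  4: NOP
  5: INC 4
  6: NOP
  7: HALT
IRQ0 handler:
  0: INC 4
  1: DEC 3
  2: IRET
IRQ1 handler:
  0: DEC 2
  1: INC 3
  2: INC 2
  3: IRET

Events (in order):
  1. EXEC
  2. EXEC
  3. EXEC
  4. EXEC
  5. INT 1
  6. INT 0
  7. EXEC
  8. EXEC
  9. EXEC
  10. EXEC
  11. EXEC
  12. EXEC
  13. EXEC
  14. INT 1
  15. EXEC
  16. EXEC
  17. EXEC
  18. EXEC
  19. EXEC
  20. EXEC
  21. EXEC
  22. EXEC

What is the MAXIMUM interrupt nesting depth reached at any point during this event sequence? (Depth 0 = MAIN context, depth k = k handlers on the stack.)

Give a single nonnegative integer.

Answer: 2

Derivation:
Event 1 (EXEC): [MAIN] PC=0: INC 4 -> ACC=4 [depth=0]
Event 2 (EXEC): [MAIN] PC=1: DEC 2 -> ACC=2 [depth=0]
Event 3 (EXEC): [MAIN] PC=2: DEC 5 -> ACC=-3 [depth=0]
Event 4 (EXEC): [MAIN] PC=3: INC 3 -> ACC=0 [depth=0]
Event 5 (INT 1): INT 1 arrives: push (MAIN, PC=4), enter IRQ1 at PC=0 (depth now 1) [depth=1]
Event 6 (INT 0): INT 0 arrives: push (IRQ1, PC=0), enter IRQ0 at PC=0 (depth now 2) [depth=2]
Event 7 (EXEC): [IRQ0] PC=0: INC 4 -> ACC=4 [depth=2]
Event 8 (EXEC): [IRQ0] PC=1: DEC 3 -> ACC=1 [depth=2]
Event 9 (EXEC): [IRQ0] PC=2: IRET -> resume IRQ1 at PC=0 (depth now 1) [depth=1]
Event 10 (EXEC): [IRQ1] PC=0: DEC 2 -> ACC=-1 [depth=1]
Event 11 (EXEC): [IRQ1] PC=1: INC 3 -> ACC=2 [depth=1]
Event 12 (EXEC): [IRQ1] PC=2: INC 2 -> ACC=4 [depth=1]
Event 13 (EXEC): [IRQ1] PC=3: IRET -> resume MAIN at PC=4 (depth now 0) [depth=0]
Event 14 (INT 1): INT 1 arrives: push (MAIN, PC=4), enter IRQ1 at PC=0 (depth now 1) [depth=1]
Event 15 (EXEC): [IRQ1] PC=0: DEC 2 -> ACC=2 [depth=1]
Event 16 (EXEC): [IRQ1] PC=1: INC 3 -> ACC=5 [depth=1]
Event 17 (EXEC): [IRQ1] PC=2: INC 2 -> ACC=7 [depth=1]
Event 18 (EXEC): [IRQ1] PC=3: IRET -> resume MAIN at PC=4 (depth now 0) [depth=0]
Event 19 (EXEC): [MAIN] PC=4: NOP [depth=0]
Event 20 (EXEC): [MAIN] PC=5: INC 4 -> ACC=11 [depth=0]
Event 21 (EXEC): [MAIN] PC=6: NOP [depth=0]
Event 22 (EXEC): [MAIN] PC=7: HALT [depth=0]
Max depth observed: 2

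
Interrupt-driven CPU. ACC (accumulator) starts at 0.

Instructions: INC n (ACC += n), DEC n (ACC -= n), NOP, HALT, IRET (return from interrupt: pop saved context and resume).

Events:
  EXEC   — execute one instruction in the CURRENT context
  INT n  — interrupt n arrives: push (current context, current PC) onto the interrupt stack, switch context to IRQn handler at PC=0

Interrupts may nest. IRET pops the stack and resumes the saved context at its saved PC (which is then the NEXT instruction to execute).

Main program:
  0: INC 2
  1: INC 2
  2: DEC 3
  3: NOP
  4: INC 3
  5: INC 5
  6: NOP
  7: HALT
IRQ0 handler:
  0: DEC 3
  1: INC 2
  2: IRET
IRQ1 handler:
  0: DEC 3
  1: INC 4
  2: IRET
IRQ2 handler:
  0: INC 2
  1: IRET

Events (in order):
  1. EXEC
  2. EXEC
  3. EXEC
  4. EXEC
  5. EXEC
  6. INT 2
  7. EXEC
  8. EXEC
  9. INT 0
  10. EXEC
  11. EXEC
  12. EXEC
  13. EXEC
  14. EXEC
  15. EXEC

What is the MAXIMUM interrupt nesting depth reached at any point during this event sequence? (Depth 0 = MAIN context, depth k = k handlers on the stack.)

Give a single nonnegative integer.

Event 1 (EXEC): [MAIN] PC=0: INC 2 -> ACC=2 [depth=0]
Event 2 (EXEC): [MAIN] PC=1: INC 2 -> ACC=4 [depth=0]
Event 3 (EXEC): [MAIN] PC=2: DEC 3 -> ACC=1 [depth=0]
Event 4 (EXEC): [MAIN] PC=3: NOP [depth=0]
Event 5 (EXEC): [MAIN] PC=4: INC 3 -> ACC=4 [depth=0]
Event 6 (INT 2): INT 2 arrives: push (MAIN, PC=5), enter IRQ2 at PC=0 (depth now 1) [depth=1]
Event 7 (EXEC): [IRQ2] PC=0: INC 2 -> ACC=6 [depth=1]
Event 8 (EXEC): [IRQ2] PC=1: IRET -> resume MAIN at PC=5 (depth now 0) [depth=0]
Event 9 (INT 0): INT 0 arrives: push (MAIN, PC=5), enter IRQ0 at PC=0 (depth now 1) [depth=1]
Event 10 (EXEC): [IRQ0] PC=0: DEC 3 -> ACC=3 [depth=1]
Event 11 (EXEC): [IRQ0] PC=1: INC 2 -> ACC=5 [depth=1]
Event 12 (EXEC): [IRQ0] PC=2: IRET -> resume MAIN at PC=5 (depth now 0) [depth=0]
Event 13 (EXEC): [MAIN] PC=5: INC 5 -> ACC=10 [depth=0]
Event 14 (EXEC): [MAIN] PC=6: NOP [depth=0]
Event 15 (EXEC): [MAIN] PC=7: HALT [depth=0]
Max depth observed: 1

Answer: 1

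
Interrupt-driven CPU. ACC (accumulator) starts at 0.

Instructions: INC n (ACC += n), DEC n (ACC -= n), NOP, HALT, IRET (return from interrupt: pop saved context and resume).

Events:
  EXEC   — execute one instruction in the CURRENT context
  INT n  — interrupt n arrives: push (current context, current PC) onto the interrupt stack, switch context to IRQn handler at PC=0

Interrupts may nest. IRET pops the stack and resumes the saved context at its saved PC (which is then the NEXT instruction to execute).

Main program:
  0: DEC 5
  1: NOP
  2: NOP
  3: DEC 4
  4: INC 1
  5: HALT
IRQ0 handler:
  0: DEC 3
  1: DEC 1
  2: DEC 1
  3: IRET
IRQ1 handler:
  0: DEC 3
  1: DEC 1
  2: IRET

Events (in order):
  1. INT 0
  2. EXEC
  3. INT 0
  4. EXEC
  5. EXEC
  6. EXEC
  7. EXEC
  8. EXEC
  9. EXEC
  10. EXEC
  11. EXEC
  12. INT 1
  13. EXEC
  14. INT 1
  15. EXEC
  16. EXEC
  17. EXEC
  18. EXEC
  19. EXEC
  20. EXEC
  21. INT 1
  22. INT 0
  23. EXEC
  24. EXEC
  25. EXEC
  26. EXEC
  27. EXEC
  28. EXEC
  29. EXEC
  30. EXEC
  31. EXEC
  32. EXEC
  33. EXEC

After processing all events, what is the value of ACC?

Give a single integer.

Event 1 (INT 0): INT 0 arrives: push (MAIN, PC=0), enter IRQ0 at PC=0 (depth now 1)
Event 2 (EXEC): [IRQ0] PC=0: DEC 3 -> ACC=-3
Event 3 (INT 0): INT 0 arrives: push (IRQ0, PC=1), enter IRQ0 at PC=0 (depth now 2)
Event 4 (EXEC): [IRQ0] PC=0: DEC 3 -> ACC=-6
Event 5 (EXEC): [IRQ0] PC=1: DEC 1 -> ACC=-7
Event 6 (EXEC): [IRQ0] PC=2: DEC 1 -> ACC=-8
Event 7 (EXEC): [IRQ0] PC=3: IRET -> resume IRQ0 at PC=1 (depth now 1)
Event 8 (EXEC): [IRQ0] PC=1: DEC 1 -> ACC=-9
Event 9 (EXEC): [IRQ0] PC=2: DEC 1 -> ACC=-10
Event 10 (EXEC): [IRQ0] PC=3: IRET -> resume MAIN at PC=0 (depth now 0)
Event 11 (EXEC): [MAIN] PC=0: DEC 5 -> ACC=-15
Event 12 (INT 1): INT 1 arrives: push (MAIN, PC=1), enter IRQ1 at PC=0 (depth now 1)
Event 13 (EXEC): [IRQ1] PC=0: DEC 3 -> ACC=-18
Event 14 (INT 1): INT 1 arrives: push (IRQ1, PC=1), enter IRQ1 at PC=0 (depth now 2)
Event 15 (EXEC): [IRQ1] PC=0: DEC 3 -> ACC=-21
Event 16 (EXEC): [IRQ1] PC=1: DEC 1 -> ACC=-22
Event 17 (EXEC): [IRQ1] PC=2: IRET -> resume IRQ1 at PC=1 (depth now 1)
Event 18 (EXEC): [IRQ1] PC=1: DEC 1 -> ACC=-23
Event 19 (EXEC): [IRQ1] PC=2: IRET -> resume MAIN at PC=1 (depth now 0)
Event 20 (EXEC): [MAIN] PC=1: NOP
Event 21 (INT 1): INT 1 arrives: push (MAIN, PC=2), enter IRQ1 at PC=0 (depth now 1)
Event 22 (INT 0): INT 0 arrives: push (IRQ1, PC=0), enter IRQ0 at PC=0 (depth now 2)
Event 23 (EXEC): [IRQ0] PC=0: DEC 3 -> ACC=-26
Event 24 (EXEC): [IRQ0] PC=1: DEC 1 -> ACC=-27
Event 25 (EXEC): [IRQ0] PC=2: DEC 1 -> ACC=-28
Event 26 (EXEC): [IRQ0] PC=3: IRET -> resume IRQ1 at PC=0 (depth now 1)
Event 27 (EXEC): [IRQ1] PC=0: DEC 3 -> ACC=-31
Event 28 (EXEC): [IRQ1] PC=1: DEC 1 -> ACC=-32
Event 29 (EXEC): [IRQ1] PC=2: IRET -> resume MAIN at PC=2 (depth now 0)
Event 30 (EXEC): [MAIN] PC=2: NOP
Event 31 (EXEC): [MAIN] PC=3: DEC 4 -> ACC=-36
Event 32 (EXEC): [MAIN] PC=4: INC 1 -> ACC=-35
Event 33 (EXEC): [MAIN] PC=5: HALT

Answer: -35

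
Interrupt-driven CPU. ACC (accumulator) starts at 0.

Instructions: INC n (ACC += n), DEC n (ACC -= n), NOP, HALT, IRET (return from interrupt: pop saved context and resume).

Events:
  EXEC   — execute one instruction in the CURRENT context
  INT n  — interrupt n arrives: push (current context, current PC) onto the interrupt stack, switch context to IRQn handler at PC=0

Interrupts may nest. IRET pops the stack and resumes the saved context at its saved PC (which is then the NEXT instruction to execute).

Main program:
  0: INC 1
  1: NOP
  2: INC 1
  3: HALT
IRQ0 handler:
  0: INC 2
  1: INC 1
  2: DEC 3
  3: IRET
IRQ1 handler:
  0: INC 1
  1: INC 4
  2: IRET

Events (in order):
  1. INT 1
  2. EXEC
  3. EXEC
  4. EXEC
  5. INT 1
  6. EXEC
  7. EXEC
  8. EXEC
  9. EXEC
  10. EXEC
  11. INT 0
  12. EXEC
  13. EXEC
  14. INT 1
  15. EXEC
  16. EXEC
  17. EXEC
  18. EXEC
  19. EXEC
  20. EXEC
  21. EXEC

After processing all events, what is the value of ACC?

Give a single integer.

Answer: 17

Derivation:
Event 1 (INT 1): INT 1 arrives: push (MAIN, PC=0), enter IRQ1 at PC=0 (depth now 1)
Event 2 (EXEC): [IRQ1] PC=0: INC 1 -> ACC=1
Event 3 (EXEC): [IRQ1] PC=1: INC 4 -> ACC=5
Event 4 (EXEC): [IRQ1] PC=2: IRET -> resume MAIN at PC=0 (depth now 0)
Event 5 (INT 1): INT 1 arrives: push (MAIN, PC=0), enter IRQ1 at PC=0 (depth now 1)
Event 6 (EXEC): [IRQ1] PC=0: INC 1 -> ACC=6
Event 7 (EXEC): [IRQ1] PC=1: INC 4 -> ACC=10
Event 8 (EXEC): [IRQ1] PC=2: IRET -> resume MAIN at PC=0 (depth now 0)
Event 9 (EXEC): [MAIN] PC=0: INC 1 -> ACC=11
Event 10 (EXEC): [MAIN] PC=1: NOP
Event 11 (INT 0): INT 0 arrives: push (MAIN, PC=2), enter IRQ0 at PC=0 (depth now 1)
Event 12 (EXEC): [IRQ0] PC=0: INC 2 -> ACC=13
Event 13 (EXEC): [IRQ0] PC=1: INC 1 -> ACC=14
Event 14 (INT 1): INT 1 arrives: push (IRQ0, PC=2), enter IRQ1 at PC=0 (depth now 2)
Event 15 (EXEC): [IRQ1] PC=0: INC 1 -> ACC=15
Event 16 (EXEC): [IRQ1] PC=1: INC 4 -> ACC=19
Event 17 (EXEC): [IRQ1] PC=2: IRET -> resume IRQ0 at PC=2 (depth now 1)
Event 18 (EXEC): [IRQ0] PC=2: DEC 3 -> ACC=16
Event 19 (EXEC): [IRQ0] PC=3: IRET -> resume MAIN at PC=2 (depth now 0)
Event 20 (EXEC): [MAIN] PC=2: INC 1 -> ACC=17
Event 21 (EXEC): [MAIN] PC=3: HALT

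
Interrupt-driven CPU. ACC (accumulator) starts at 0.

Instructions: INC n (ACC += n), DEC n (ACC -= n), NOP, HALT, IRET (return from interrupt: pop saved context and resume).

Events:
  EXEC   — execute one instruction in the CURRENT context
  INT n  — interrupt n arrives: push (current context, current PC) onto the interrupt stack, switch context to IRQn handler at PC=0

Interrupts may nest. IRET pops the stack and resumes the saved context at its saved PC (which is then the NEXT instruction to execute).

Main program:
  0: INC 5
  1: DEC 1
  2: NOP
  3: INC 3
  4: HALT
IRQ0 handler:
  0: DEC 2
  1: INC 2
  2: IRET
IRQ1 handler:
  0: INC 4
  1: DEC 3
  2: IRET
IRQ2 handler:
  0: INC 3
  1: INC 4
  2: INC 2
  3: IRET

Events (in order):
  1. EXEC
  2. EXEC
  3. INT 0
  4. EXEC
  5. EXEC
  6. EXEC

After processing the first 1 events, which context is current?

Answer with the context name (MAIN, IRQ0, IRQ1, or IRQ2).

Answer: MAIN

Derivation:
Event 1 (EXEC): [MAIN] PC=0: INC 5 -> ACC=5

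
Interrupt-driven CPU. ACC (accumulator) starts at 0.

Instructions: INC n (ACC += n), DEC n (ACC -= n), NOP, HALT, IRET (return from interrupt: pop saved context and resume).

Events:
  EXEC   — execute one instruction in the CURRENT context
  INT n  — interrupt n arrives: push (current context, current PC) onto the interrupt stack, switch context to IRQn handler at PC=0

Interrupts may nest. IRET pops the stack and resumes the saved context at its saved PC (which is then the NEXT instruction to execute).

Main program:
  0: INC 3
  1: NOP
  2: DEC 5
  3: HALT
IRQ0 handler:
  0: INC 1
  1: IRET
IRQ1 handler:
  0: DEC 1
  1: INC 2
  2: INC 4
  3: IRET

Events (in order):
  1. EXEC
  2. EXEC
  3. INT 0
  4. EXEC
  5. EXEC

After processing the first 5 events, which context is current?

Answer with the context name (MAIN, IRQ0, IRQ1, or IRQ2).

Answer: MAIN

Derivation:
Event 1 (EXEC): [MAIN] PC=0: INC 3 -> ACC=3
Event 2 (EXEC): [MAIN] PC=1: NOP
Event 3 (INT 0): INT 0 arrives: push (MAIN, PC=2), enter IRQ0 at PC=0 (depth now 1)
Event 4 (EXEC): [IRQ0] PC=0: INC 1 -> ACC=4
Event 5 (EXEC): [IRQ0] PC=1: IRET -> resume MAIN at PC=2 (depth now 0)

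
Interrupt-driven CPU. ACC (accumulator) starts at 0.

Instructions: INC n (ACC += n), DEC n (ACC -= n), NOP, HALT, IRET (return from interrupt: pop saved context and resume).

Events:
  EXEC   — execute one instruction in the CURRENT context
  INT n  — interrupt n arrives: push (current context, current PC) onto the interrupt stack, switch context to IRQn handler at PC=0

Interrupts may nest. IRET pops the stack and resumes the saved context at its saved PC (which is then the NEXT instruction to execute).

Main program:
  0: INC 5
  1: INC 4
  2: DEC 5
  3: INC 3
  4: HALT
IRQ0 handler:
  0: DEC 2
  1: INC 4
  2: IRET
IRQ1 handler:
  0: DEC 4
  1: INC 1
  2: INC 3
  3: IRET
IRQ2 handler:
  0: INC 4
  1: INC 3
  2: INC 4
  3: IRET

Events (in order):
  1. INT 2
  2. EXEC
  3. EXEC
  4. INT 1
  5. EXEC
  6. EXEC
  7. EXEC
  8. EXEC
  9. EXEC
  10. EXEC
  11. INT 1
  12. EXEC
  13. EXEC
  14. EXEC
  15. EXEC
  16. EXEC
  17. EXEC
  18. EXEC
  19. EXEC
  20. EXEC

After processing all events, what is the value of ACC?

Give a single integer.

Event 1 (INT 2): INT 2 arrives: push (MAIN, PC=0), enter IRQ2 at PC=0 (depth now 1)
Event 2 (EXEC): [IRQ2] PC=0: INC 4 -> ACC=4
Event 3 (EXEC): [IRQ2] PC=1: INC 3 -> ACC=7
Event 4 (INT 1): INT 1 arrives: push (IRQ2, PC=2), enter IRQ1 at PC=0 (depth now 2)
Event 5 (EXEC): [IRQ1] PC=0: DEC 4 -> ACC=3
Event 6 (EXEC): [IRQ1] PC=1: INC 1 -> ACC=4
Event 7 (EXEC): [IRQ1] PC=2: INC 3 -> ACC=7
Event 8 (EXEC): [IRQ1] PC=3: IRET -> resume IRQ2 at PC=2 (depth now 1)
Event 9 (EXEC): [IRQ2] PC=2: INC 4 -> ACC=11
Event 10 (EXEC): [IRQ2] PC=3: IRET -> resume MAIN at PC=0 (depth now 0)
Event 11 (INT 1): INT 1 arrives: push (MAIN, PC=0), enter IRQ1 at PC=0 (depth now 1)
Event 12 (EXEC): [IRQ1] PC=0: DEC 4 -> ACC=7
Event 13 (EXEC): [IRQ1] PC=1: INC 1 -> ACC=8
Event 14 (EXEC): [IRQ1] PC=2: INC 3 -> ACC=11
Event 15 (EXEC): [IRQ1] PC=3: IRET -> resume MAIN at PC=0 (depth now 0)
Event 16 (EXEC): [MAIN] PC=0: INC 5 -> ACC=16
Event 17 (EXEC): [MAIN] PC=1: INC 4 -> ACC=20
Event 18 (EXEC): [MAIN] PC=2: DEC 5 -> ACC=15
Event 19 (EXEC): [MAIN] PC=3: INC 3 -> ACC=18
Event 20 (EXEC): [MAIN] PC=4: HALT

Answer: 18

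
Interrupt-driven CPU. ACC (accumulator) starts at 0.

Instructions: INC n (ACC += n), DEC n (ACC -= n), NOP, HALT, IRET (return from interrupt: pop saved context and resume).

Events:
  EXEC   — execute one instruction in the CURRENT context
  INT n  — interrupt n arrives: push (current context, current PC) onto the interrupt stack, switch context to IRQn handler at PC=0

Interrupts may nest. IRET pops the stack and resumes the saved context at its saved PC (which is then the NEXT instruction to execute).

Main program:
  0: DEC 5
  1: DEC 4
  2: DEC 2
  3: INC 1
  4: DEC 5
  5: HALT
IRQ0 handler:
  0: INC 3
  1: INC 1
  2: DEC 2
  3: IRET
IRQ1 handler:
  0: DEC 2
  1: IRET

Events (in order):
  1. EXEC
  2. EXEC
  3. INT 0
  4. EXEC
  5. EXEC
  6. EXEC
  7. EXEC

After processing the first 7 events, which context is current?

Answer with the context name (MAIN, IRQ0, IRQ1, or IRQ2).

Event 1 (EXEC): [MAIN] PC=0: DEC 5 -> ACC=-5
Event 2 (EXEC): [MAIN] PC=1: DEC 4 -> ACC=-9
Event 3 (INT 0): INT 0 arrives: push (MAIN, PC=2), enter IRQ0 at PC=0 (depth now 1)
Event 4 (EXEC): [IRQ0] PC=0: INC 3 -> ACC=-6
Event 5 (EXEC): [IRQ0] PC=1: INC 1 -> ACC=-5
Event 6 (EXEC): [IRQ0] PC=2: DEC 2 -> ACC=-7
Event 7 (EXEC): [IRQ0] PC=3: IRET -> resume MAIN at PC=2 (depth now 0)

Answer: MAIN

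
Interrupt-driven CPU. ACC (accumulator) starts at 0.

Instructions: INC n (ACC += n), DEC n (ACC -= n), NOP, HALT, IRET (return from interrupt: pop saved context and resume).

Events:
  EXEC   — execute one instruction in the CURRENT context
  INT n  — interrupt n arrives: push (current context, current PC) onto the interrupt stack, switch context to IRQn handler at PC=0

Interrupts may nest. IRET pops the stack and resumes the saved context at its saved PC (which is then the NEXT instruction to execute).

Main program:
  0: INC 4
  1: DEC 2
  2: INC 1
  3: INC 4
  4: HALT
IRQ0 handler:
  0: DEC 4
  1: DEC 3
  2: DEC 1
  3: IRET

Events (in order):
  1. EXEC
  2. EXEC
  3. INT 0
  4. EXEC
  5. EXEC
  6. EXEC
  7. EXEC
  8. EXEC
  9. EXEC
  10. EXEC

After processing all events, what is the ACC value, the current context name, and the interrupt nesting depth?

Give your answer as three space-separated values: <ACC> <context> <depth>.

Answer: -1 MAIN 0

Derivation:
Event 1 (EXEC): [MAIN] PC=0: INC 4 -> ACC=4
Event 2 (EXEC): [MAIN] PC=1: DEC 2 -> ACC=2
Event 3 (INT 0): INT 0 arrives: push (MAIN, PC=2), enter IRQ0 at PC=0 (depth now 1)
Event 4 (EXEC): [IRQ0] PC=0: DEC 4 -> ACC=-2
Event 5 (EXEC): [IRQ0] PC=1: DEC 3 -> ACC=-5
Event 6 (EXEC): [IRQ0] PC=2: DEC 1 -> ACC=-6
Event 7 (EXEC): [IRQ0] PC=3: IRET -> resume MAIN at PC=2 (depth now 0)
Event 8 (EXEC): [MAIN] PC=2: INC 1 -> ACC=-5
Event 9 (EXEC): [MAIN] PC=3: INC 4 -> ACC=-1
Event 10 (EXEC): [MAIN] PC=4: HALT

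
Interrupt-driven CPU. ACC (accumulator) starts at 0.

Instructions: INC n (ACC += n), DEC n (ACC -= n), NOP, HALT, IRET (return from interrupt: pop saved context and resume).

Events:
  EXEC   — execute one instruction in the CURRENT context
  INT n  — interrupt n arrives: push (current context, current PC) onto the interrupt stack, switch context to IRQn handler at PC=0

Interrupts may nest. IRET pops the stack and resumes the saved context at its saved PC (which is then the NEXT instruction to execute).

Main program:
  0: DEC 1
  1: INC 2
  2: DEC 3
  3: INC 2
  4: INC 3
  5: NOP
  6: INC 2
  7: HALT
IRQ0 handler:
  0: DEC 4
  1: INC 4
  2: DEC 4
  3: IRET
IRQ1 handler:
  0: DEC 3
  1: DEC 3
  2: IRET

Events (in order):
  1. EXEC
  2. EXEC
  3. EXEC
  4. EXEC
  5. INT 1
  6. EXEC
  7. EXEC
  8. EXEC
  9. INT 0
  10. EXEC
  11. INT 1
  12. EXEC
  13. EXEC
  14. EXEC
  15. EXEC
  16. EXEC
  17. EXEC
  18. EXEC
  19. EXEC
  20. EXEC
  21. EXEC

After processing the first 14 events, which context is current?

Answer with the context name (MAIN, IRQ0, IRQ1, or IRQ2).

Event 1 (EXEC): [MAIN] PC=0: DEC 1 -> ACC=-1
Event 2 (EXEC): [MAIN] PC=1: INC 2 -> ACC=1
Event 3 (EXEC): [MAIN] PC=2: DEC 3 -> ACC=-2
Event 4 (EXEC): [MAIN] PC=3: INC 2 -> ACC=0
Event 5 (INT 1): INT 1 arrives: push (MAIN, PC=4), enter IRQ1 at PC=0 (depth now 1)
Event 6 (EXEC): [IRQ1] PC=0: DEC 3 -> ACC=-3
Event 7 (EXEC): [IRQ1] PC=1: DEC 3 -> ACC=-6
Event 8 (EXEC): [IRQ1] PC=2: IRET -> resume MAIN at PC=4 (depth now 0)
Event 9 (INT 0): INT 0 arrives: push (MAIN, PC=4), enter IRQ0 at PC=0 (depth now 1)
Event 10 (EXEC): [IRQ0] PC=0: DEC 4 -> ACC=-10
Event 11 (INT 1): INT 1 arrives: push (IRQ0, PC=1), enter IRQ1 at PC=0 (depth now 2)
Event 12 (EXEC): [IRQ1] PC=0: DEC 3 -> ACC=-13
Event 13 (EXEC): [IRQ1] PC=1: DEC 3 -> ACC=-16
Event 14 (EXEC): [IRQ1] PC=2: IRET -> resume IRQ0 at PC=1 (depth now 1)

Answer: IRQ0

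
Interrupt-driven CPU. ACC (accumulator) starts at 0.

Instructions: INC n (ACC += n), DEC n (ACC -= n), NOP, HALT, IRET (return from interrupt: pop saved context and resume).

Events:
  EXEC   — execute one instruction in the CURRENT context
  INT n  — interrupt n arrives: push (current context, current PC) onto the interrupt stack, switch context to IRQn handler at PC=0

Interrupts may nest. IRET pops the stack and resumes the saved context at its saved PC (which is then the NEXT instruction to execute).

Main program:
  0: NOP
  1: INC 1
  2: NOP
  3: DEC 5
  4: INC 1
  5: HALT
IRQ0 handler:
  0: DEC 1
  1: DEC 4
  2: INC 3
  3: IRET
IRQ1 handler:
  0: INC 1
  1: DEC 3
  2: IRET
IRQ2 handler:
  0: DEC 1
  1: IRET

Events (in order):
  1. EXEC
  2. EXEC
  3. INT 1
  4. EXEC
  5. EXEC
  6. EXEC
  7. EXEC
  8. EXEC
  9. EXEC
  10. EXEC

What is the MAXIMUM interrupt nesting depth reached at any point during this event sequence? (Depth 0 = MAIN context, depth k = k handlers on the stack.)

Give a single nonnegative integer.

Answer: 1

Derivation:
Event 1 (EXEC): [MAIN] PC=0: NOP [depth=0]
Event 2 (EXEC): [MAIN] PC=1: INC 1 -> ACC=1 [depth=0]
Event 3 (INT 1): INT 1 arrives: push (MAIN, PC=2), enter IRQ1 at PC=0 (depth now 1) [depth=1]
Event 4 (EXEC): [IRQ1] PC=0: INC 1 -> ACC=2 [depth=1]
Event 5 (EXEC): [IRQ1] PC=1: DEC 3 -> ACC=-1 [depth=1]
Event 6 (EXEC): [IRQ1] PC=2: IRET -> resume MAIN at PC=2 (depth now 0) [depth=0]
Event 7 (EXEC): [MAIN] PC=2: NOP [depth=0]
Event 8 (EXEC): [MAIN] PC=3: DEC 5 -> ACC=-6 [depth=0]
Event 9 (EXEC): [MAIN] PC=4: INC 1 -> ACC=-5 [depth=0]
Event 10 (EXEC): [MAIN] PC=5: HALT [depth=0]
Max depth observed: 1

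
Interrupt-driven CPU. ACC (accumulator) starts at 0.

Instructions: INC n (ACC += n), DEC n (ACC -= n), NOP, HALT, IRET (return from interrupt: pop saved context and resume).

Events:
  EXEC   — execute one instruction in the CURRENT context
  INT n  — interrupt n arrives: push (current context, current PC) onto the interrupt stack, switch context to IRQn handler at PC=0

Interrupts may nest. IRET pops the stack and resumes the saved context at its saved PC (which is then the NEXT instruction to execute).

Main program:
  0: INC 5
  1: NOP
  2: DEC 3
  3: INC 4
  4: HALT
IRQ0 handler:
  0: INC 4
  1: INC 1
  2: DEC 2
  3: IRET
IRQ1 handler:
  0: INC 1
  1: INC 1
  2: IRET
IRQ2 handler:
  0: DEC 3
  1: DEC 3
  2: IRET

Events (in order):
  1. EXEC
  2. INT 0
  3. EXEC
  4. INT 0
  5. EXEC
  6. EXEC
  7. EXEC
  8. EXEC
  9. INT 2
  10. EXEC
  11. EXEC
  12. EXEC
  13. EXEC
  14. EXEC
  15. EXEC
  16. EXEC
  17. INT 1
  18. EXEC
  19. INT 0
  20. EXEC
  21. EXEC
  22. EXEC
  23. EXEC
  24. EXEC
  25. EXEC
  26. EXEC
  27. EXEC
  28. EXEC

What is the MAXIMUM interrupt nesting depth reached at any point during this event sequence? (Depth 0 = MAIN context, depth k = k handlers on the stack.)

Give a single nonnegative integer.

Answer: 2

Derivation:
Event 1 (EXEC): [MAIN] PC=0: INC 5 -> ACC=5 [depth=0]
Event 2 (INT 0): INT 0 arrives: push (MAIN, PC=1), enter IRQ0 at PC=0 (depth now 1) [depth=1]
Event 3 (EXEC): [IRQ0] PC=0: INC 4 -> ACC=9 [depth=1]
Event 4 (INT 0): INT 0 arrives: push (IRQ0, PC=1), enter IRQ0 at PC=0 (depth now 2) [depth=2]
Event 5 (EXEC): [IRQ0] PC=0: INC 4 -> ACC=13 [depth=2]
Event 6 (EXEC): [IRQ0] PC=1: INC 1 -> ACC=14 [depth=2]
Event 7 (EXEC): [IRQ0] PC=2: DEC 2 -> ACC=12 [depth=2]
Event 8 (EXEC): [IRQ0] PC=3: IRET -> resume IRQ0 at PC=1 (depth now 1) [depth=1]
Event 9 (INT 2): INT 2 arrives: push (IRQ0, PC=1), enter IRQ2 at PC=0 (depth now 2) [depth=2]
Event 10 (EXEC): [IRQ2] PC=0: DEC 3 -> ACC=9 [depth=2]
Event 11 (EXEC): [IRQ2] PC=1: DEC 3 -> ACC=6 [depth=2]
Event 12 (EXEC): [IRQ2] PC=2: IRET -> resume IRQ0 at PC=1 (depth now 1) [depth=1]
Event 13 (EXEC): [IRQ0] PC=1: INC 1 -> ACC=7 [depth=1]
Event 14 (EXEC): [IRQ0] PC=2: DEC 2 -> ACC=5 [depth=1]
Event 15 (EXEC): [IRQ0] PC=3: IRET -> resume MAIN at PC=1 (depth now 0) [depth=0]
Event 16 (EXEC): [MAIN] PC=1: NOP [depth=0]
Event 17 (INT 1): INT 1 arrives: push (MAIN, PC=2), enter IRQ1 at PC=0 (depth now 1) [depth=1]
Event 18 (EXEC): [IRQ1] PC=0: INC 1 -> ACC=6 [depth=1]
Event 19 (INT 0): INT 0 arrives: push (IRQ1, PC=1), enter IRQ0 at PC=0 (depth now 2) [depth=2]
Event 20 (EXEC): [IRQ0] PC=0: INC 4 -> ACC=10 [depth=2]
Event 21 (EXEC): [IRQ0] PC=1: INC 1 -> ACC=11 [depth=2]
Event 22 (EXEC): [IRQ0] PC=2: DEC 2 -> ACC=9 [depth=2]
Event 23 (EXEC): [IRQ0] PC=3: IRET -> resume IRQ1 at PC=1 (depth now 1) [depth=1]
Event 24 (EXEC): [IRQ1] PC=1: INC 1 -> ACC=10 [depth=1]
Event 25 (EXEC): [IRQ1] PC=2: IRET -> resume MAIN at PC=2 (depth now 0) [depth=0]
Event 26 (EXEC): [MAIN] PC=2: DEC 3 -> ACC=7 [depth=0]
Event 27 (EXEC): [MAIN] PC=3: INC 4 -> ACC=11 [depth=0]
Event 28 (EXEC): [MAIN] PC=4: HALT [depth=0]
Max depth observed: 2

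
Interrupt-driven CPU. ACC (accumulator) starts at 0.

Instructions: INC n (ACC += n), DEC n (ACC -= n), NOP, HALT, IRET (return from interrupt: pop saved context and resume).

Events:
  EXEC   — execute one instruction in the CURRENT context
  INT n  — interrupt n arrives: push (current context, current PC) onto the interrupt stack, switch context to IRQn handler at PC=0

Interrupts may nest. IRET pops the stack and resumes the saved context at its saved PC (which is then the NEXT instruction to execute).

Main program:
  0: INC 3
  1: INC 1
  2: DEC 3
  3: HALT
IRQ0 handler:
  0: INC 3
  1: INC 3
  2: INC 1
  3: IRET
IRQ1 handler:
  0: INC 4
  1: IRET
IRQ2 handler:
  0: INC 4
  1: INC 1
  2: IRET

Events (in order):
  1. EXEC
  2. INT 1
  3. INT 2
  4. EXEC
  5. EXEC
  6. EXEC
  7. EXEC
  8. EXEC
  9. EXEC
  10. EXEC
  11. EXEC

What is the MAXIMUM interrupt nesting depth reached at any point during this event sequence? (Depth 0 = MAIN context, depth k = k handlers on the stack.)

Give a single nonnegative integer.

Event 1 (EXEC): [MAIN] PC=0: INC 3 -> ACC=3 [depth=0]
Event 2 (INT 1): INT 1 arrives: push (MAIN, PC=1), enter IRQ1 at PC=0 (depth now 1) [depth=1]
Event 3 (INT 2): INT 2 arrives: push (IRQ1, PC=0), enter IRQ2 at PC=0 (depth now 2) [depth=2]
Event 4 (EXEC): [IRQ2] PC=0: INC 4 -> ACC=7 [depth=2]
Event 5 (EXEC): [IRQ2] PC=1: INC 1 -> ACC=8 [depth=2]
Event 6 (EXEC): [IRQ2] PC=2: IRET -> resume IRQ1 at PC=0 (depth now 1) [depth=1]
Event 7 (EXEC): [IRQ1] PC=0: INC 4 -> ACC=12 [depth=1]
Event 8 (EXEC): [IRQ1] PC=1: IRET -> resume MAIN at PC=1 (depth now 0) [depth=0]
Event 9 (EXEC): [MAIN] PC=1: INC 1 -> ACC=13 [depth=0]
Event 10 (EXEC): [MAIN] PC=2: DEC 3 -> ACC=10 [depth=0]
Event 11 (EXEC): [MAIN] PC=3: HALT [depth=0]
Max depth observed: 2

Answer: 2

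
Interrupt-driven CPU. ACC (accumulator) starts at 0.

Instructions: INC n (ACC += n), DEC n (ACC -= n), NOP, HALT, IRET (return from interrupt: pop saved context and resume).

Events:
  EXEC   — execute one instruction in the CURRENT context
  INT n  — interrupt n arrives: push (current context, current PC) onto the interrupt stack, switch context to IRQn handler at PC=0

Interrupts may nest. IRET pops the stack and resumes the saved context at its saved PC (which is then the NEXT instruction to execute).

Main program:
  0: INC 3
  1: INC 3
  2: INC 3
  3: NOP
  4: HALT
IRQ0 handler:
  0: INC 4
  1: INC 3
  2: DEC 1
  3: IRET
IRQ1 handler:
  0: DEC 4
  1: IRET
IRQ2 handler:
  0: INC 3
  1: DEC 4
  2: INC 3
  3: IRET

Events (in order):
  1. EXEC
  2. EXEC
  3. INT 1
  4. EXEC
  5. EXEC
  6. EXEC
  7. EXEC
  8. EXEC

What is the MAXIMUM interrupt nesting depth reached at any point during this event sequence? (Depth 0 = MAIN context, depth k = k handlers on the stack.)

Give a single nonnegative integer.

Event 1 (EXEC): [MAIN] PC=0: INC 3 -> ACC=3 [depth=0]
Event 2 (EXEC): [MAIN] PC=1: INC 3 -> ACC=6 [depth=0]
Event 3 (INT 1): INT 1 arrives: push (MAIN, PC=2), enter IRQ1 at PC=0 (depth now 1) [depth=1]
Event 4 (EXEC): [IRQ1] PC=0: DEC 4 -> ACC=2 [depth=1]
Event 5 (EXEC): [IRQ1] PC=1: IRET -> resume MAIN at PC=2 (depth now 0) [depth=0]
Event 6 (EXEC): [MAIN] PC=2: INC 3 -> ACC=5 [depth=0]
Event 7 (EXEC): [MAIN] PC=3: NOP [depth=0]
Event 8 (EXEC): [MAIN] PC=4: HALT [depth=0]
Max depth observed: 1

Answer: 1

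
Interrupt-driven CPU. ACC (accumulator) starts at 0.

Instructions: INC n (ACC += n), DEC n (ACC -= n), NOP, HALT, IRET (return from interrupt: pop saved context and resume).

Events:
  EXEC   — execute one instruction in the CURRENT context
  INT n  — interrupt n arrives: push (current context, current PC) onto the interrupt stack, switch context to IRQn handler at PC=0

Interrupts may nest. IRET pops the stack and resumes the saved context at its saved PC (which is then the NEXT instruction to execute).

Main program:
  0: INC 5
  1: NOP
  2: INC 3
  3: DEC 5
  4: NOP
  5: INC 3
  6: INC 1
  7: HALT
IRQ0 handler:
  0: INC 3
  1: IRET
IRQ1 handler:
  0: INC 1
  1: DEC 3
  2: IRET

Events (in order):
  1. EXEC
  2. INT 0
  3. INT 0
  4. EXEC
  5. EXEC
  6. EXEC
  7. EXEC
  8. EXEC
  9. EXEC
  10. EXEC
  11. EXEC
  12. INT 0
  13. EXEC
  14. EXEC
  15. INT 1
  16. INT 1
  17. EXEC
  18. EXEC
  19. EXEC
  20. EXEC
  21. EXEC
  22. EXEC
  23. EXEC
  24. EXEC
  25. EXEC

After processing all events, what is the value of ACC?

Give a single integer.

Answer: 12

Derivation:
Event 1 (EXEC): [MAIN] PC=0: INC 5 -> ACC=5
Event 2 (INT 0): INT 0 arrives: push (MAIN, PC=1), enter IRQ0 at PC=0 (depth now 1)
Event 3 (INT 0): INT 0 arrives: push (IRQ0, PC=0), enter IRQ0 at PC=0 (depth now 2)
Event 4 (EXEC): [IRQ0] PC=0: INC 3 -> ACC=8
Event 5 (EXEC): [IRQ0] PC=1: IRET -> resume IRQ0 at PC=0 (depth now 1)
Event 6 (EXEC): [IRQ0] PC=0: INC 3 -> ACC=11
Event 7 (EXEC): [IRQ0] PC=1: IRET -> resume MAIN at PC=1 (depth now 0)
Event 8 (EXEC): [MAIN] PC=1: NOP
Event 9 (EXEC): [MAIN] PC=2: INC 3 -> ACC=14
Event 10 (EXEC): [MAIN] PC=3: DEC 5 -> ACC=9
Event 11 (EXEC): [MAIN] PC=4: NOP
Event 12 (INT 0): INT 0 arrives: push (MAIN, PC=5), enter IRQ0 at PC=0 (depth now 1)
Event 13 (EXEC): [IRQ0] PC=0: INC 3 -> ACC=12
Event 14 (EXEC): [IRQ0] PC=1: IRET -> resume MAIN at PC=5 (depth now 0)
Event 15 (INT 1): INT 1 arrives: push (MAIN, PC=5), enter IRQ1 at PC=0 (depth now 1)
Event 16 (INT 1): INT 1 arrives: push (IRQ1, PC=0), enter IRQ1 at PC=0 (depth now 2)
Event 17 (EXEC): [IRQ1] PC=0: INC 1 -> ACC=13
Event 18 (EXEC): [IRQ1] PC=1: DEC 3 -> ACC=10
Event 19 (EXEC): [IRQ1] PC=2: IRET -> resume IRQ1 at PC=0 (depth now 1)
Event 20 (EXEC): [IRQ1] PC=0: INC 1 -> ACC=11
Event 21 (EXEC): [IRQ1] PC=1: DEC 3 -> ACC=8
Event 22 (EXEC): [IRQ1] PC=2: IRET -> resume MAIN at PC=5 (depth now 0)
Event 23 (EXEC): [MAIN] PC=5: INC 3 -> ACC=11
Event 24 (EXEC): [MAIN] PC=6: INC 1 -> ACC=12
Event 25 (EXEC): [MAIN] PC=7: HALT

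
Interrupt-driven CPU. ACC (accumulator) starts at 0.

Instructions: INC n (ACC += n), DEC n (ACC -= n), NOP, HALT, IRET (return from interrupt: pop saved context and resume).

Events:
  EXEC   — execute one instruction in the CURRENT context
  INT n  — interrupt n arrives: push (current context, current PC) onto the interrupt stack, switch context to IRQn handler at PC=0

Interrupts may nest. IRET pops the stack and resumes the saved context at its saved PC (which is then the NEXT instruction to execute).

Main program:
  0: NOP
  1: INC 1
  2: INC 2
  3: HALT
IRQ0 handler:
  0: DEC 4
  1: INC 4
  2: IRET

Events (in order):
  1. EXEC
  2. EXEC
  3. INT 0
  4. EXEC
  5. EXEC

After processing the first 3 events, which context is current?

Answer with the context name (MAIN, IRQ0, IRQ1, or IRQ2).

Answer: IRQ0

Derivation:
Event 1 (EXEC): [MAIN] PC=0: NOP
Event 2 (EXEC): [MAIN] PC=1: INC 1 -> ACC=1
Event 3 (INT 0): INT 0 arrives: push (MAIN, PC=2), enter IRQ0 at PC=0 (depth now 1)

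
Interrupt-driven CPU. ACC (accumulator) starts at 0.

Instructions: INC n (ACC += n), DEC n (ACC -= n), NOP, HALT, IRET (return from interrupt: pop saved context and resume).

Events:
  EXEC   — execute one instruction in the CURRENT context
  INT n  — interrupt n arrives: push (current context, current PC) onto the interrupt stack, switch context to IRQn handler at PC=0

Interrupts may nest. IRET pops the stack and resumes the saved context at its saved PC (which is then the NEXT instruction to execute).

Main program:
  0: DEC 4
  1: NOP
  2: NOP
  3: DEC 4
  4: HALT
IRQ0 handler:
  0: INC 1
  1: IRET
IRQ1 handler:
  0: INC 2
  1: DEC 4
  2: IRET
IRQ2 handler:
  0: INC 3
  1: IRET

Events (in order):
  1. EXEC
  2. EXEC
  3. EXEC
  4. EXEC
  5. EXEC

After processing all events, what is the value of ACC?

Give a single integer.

Event 1 (EXEC): [MAIN] PC=0: DEC 4 -> ACC=-4
Event 2 (EXEC): [MAIN] PC=1: NOP
Event 3 (EXEC): [MAIN] PC=2: NOP
Event 4 (EXEC): [MAIN] PC=3: DEC 4 -> ACC=-8
Event 5 (EXEC): [MAIN] PC=4: HALT

Answer: -8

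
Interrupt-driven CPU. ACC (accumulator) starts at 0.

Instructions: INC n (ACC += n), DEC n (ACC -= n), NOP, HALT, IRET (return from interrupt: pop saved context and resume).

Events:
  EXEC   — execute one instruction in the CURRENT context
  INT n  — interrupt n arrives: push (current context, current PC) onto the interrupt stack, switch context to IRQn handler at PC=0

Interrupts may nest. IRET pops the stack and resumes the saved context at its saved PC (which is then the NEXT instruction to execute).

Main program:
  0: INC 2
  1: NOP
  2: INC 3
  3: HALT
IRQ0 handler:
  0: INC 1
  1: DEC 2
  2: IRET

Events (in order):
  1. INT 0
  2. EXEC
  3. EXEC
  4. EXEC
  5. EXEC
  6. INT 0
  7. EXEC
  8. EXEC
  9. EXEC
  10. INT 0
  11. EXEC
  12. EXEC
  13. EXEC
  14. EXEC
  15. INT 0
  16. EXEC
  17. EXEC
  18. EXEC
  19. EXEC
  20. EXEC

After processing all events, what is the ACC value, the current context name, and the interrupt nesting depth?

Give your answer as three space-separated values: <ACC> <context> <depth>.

Event 1 (INT 0): INT 0 arrives: push (MAIN, PC=0), enter IRQ0 at PC=0 (depth now 1)
Event 2 (EXEC): [IRQ0] PC=0: INC 1 -> ACC=1
Event 3 (EXEC): [IRQ0] PC=1: DEC 2 -> ACC=-1
Event 4 (EXEC): [IRQ0] PC=2: IRET -> resume MAIN at PC=0 (depth now 0)
Event 5 (EXEC): [MAIN] PC=0: INC 2 -> ACC=1
Event 6 (INT 0): INT 0 arrives: push (MAIN, PC=1), enter IRQ0 at PC=0 (depth now 1)
Event 7 (EXEC): [IRQ0] PC=0: INC 1 -> ACC=2
Event 8 (EXEC): [IRQ0] PC=1: DEC 2 -> ACC=0
Event 9 (EXEC): [IRQ0] PC=2: IRET -> resume MAIN at PC=1 (depth now 0)
Event 10 (INT 0): INT 0 arrives: push (MAIN, PC=1), enter IRQ0 at PC=0 (depth now 1)
Event 11 (EXEC): [IRQ0] PC=0: INC 1 -> ACC=1
Event 12 (EXEC): [IRQ0] PC=1: DEC 2 -> ACC=-1
Event 13 (EXEC): [IRQ0] PC=2: IRET -> resume MAIN at PC=1 (depth now 0)
Event 14 (EXEC): [MAIN] PC=1: NOP
Event 15 (INT 0): INT 0 arrives: push (MAIN, PC=2), enter IRQ0 at PC=0 (depth now 1)
Event 16 (EXEC): [IRQ0] PC=0: INC 1 -> ACC=0
Event 17 (EXEC): [IRQ0] PC=1: DEC 2 -> ACC=-2
Event 18 (EXEC): [IRQ0] PC=2: IRET -> resume MAIN at PC=2 (depth now 0)
Event 19 (EXEC): [MAIN] PC=2: INC 3 -> ACC=1
Event 20 (EXEC): [MAIN] PC=3: HALT

Answer: 1 MAIN 0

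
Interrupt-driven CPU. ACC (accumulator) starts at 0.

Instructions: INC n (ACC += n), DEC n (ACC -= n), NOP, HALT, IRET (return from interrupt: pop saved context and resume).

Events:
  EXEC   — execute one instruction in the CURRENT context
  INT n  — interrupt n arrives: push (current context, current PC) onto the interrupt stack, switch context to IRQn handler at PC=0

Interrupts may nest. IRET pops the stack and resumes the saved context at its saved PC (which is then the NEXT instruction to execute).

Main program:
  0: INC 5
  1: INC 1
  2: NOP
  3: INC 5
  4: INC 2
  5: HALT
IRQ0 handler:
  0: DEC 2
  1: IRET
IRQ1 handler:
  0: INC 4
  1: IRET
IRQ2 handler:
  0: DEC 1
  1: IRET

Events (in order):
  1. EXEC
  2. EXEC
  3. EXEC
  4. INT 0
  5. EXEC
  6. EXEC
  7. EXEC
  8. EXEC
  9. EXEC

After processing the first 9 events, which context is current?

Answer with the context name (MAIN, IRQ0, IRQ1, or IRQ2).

Answer: MAIN

Derivation:
Event 1 (EXEC): [MAIN] PC=0: INC 5 -> ACC=5
Event 2 (EXEC): [MAIN] PC=1: INC 1 -> ACC=6
Event 3 (EXEC): [MAIN] PC=2: NOP
Event 4 (INT 0): INT 0 arrives: push (MAIN, PC=3), enter IRQ0 at PC=0 (depth now 1)
Event 5 (EXEC): [IRQ0] PC=0: DEC 2 -> ACC=4
Event 6 (EXEC): [IRQ0] PC=1: IRET -> resume MAIN at PC=3 (depth now 0)
Event 7 (EXEC): [MAIN] PC=3: INC 5 -> ACC=9
Event 8 (EXEC): [MAIN] PC=4: INC 2 -> ACC=11
Event 9 (EXEC): [MAIN] PC=5: HALT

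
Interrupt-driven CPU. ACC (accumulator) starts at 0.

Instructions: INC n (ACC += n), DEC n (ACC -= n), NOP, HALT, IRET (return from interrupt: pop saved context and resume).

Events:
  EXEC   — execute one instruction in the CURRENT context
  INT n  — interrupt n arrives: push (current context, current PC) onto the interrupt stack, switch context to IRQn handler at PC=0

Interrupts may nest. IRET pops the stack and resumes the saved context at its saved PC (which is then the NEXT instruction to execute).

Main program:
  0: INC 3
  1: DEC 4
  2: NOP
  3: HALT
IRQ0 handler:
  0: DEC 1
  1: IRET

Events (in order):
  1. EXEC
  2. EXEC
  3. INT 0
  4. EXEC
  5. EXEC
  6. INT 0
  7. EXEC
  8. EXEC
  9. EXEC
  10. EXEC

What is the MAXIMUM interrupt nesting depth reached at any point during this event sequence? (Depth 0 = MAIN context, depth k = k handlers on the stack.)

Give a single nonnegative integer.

Event 1 (EXEC): [MAIN] PC=0: INC 3 -> ACC=3 [depth=0]
Event 2 (EXEC): [MAIN] PC=1: DEC 4 -> ACC=-1 [depth=0]
Event 3 (INT 0): INT 0 arrives: push (MAIN, PC=2), enter IRQ0 at PC=0 (depth now 1) [depth=1]
Event 4 (EXEC): [IRQ0] PC=0: DEC 1 -> ACC=-2 [depth=1]
Event 5 (EXEC): [IRQ0] PC=1: IRET -> resume MAIN at PC=2 (depth now 0) [depth=0]
Event 6 (INT 0): INT 0 arrives: push (MAIN, PC=2), enter IRQ0 at PC=0 (depth now 1) [depth=1]
Event 7 (EXEC): [IRQ0] PC=0: DEC 1 -> ACC=-3 [depth=1]
Event 8 (EXEC): [IRQ0] PC=1: IRET -> resume MAIN at PC=2 (depth now 0) [depth=0]
Event 9 (EXEC): [MAIN] PC=2: NOP [depth=0]
Event 10 (EXEC): [MAIN] PC=3: HALT [depth=0]
Max depth observed: 1

Answer: 1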